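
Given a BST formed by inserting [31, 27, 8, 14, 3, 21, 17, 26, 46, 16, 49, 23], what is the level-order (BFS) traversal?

Tree insertion order: [31, 27, 8, 14, 3, 21, 17, 26, 46, 16, 49, 23]
Tree (level-order array): [31, 27, 46, 8, None, None, 49, 3, 14, None, None, None, None, None, 21, 17, 26, 16, None, 23]
BFS from the root, enqueuing left then right child of each popped node:
  queue [31] -> pop 31, enqueue [27, 46], visited so far: [31]
  queue [27, 46] -> pop 27, enqueue [8], visited so far: [31, 27]
  queue [46, 8] -> pop 46, enqueue [49], visited so far: [31, 27, 46]
  queue [8, 49] -> pop 8, enqueue [3, 14], visited so far: [31, 27, 46, 8]
  queue [49, 3, 14] -> pop 49, enqueue [none], visited so far: [31, 27, 46, 8, 49]
  queue [3, 14] -> pop 3, enqueue [none], visited so far: [31, 27, 46, 8, 49, 3]
  queue [14] -> pop 14, enqueue [21], visited so far: [31, 27, 46, 8, 49, 3, 14]
  queue [21] -> pop 21, enqueue [17, 26], visited so far: [31, 27, 46, 8, 49, 3, 14, 21]
  queue [17, 26] -> pop 17, enqueue [16], visited so far: [31, 27, 46, 8, 49, 3, 14, 21, 17]
  queue [26, 16] -> pop 26, enqueue [23], visited so far: [31, 27, 46, 8, 49, 3, 14, 21, 17, 26]
  queue [16, 23] -> pop 16, enqueue [none], visited so far: [31, 27, 46, 8, 49, 3, 14, 21, 17, 26, 16]
  queue [23] -> pop 23, enqueue [none], visited so far: [31, 27, 46, 8, 49, 3, 14, 21, 17, 26, 16, 23]
Result: [31, 27, 46, 8, 49, 3, 14, 21, 17, 26, 16, 23]


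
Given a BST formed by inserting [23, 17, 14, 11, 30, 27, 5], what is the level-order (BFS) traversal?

Tree insertion order: [23, 17, 14, 11, 30, 27, 5]
Tree (level-order array): [23, 17, 30, 14, None, 27, None, 11, None, None, None, 5]
BFS from the root, enqueuing left then right child of each popped node:
  queue [23] -> pop 23, enqueue [17, 30], visited so far: [23]
  queue [17, 30] -> pop 17, enqueue [14], visited so far: [23, 17]
  queue [30, 14] -> pop 30, enqueue [27], visited so far: [23, 17, 30]
  queue [14, 27] -> pop 14, enqueue [11], visited so far: [23, 17, 30, 14]
  queue [27, 11] -> pop 27, enqueue [none], visited so far: [23, 17, 30, 14, 27]
  queue [11] -> pop 11, enqueue [5], visited so far: [23, 17, 30, 14, 27, 11]
  queue [5] -> pop 5, enqueue [none], visited so far: [23, 17, 30, 14, 27, 11, 5]
Result: [23, 17, 30, 14, 27, 11, 5]


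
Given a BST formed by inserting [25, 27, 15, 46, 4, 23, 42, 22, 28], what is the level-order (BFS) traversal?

Tree insertion order: [25, 27, 15, 46, 4, 23, 42, 22, 28]
Tree (level-order array): [25, 15, 27, 4, 23, None, 46, None, None, 22, None, 42, None, None, None, 28]
BFS from the root, enqueuing left then right child of each popped node:
  queue [25] -> pop 25, enqueue [15, 27], visited so far: [25]
  queue [15, 27] -> pop 15, enqueue [4, 23], visited so far: [25, 15]
  queue [27, 4, 23] -> pop 27, enqueue [46], visited so far: [25, 15, 27]
  queue [4, 23, 46] -> pop 4, enqueue [none], visited so far: [25, 15, 27, 4]
  queue [23, 46] -> pop 23, enqueue [22], visited so far: [25, 15, 27, 4, 23]
  queue [46, 22] -> pop 46, enqueue [42], visited so far: [25, 15, 27, 4, 23, 46]
  queue [22, 42] -> pop 22, enqueue [none], visited so far: [25, 15, 27, 4, 23, 46, 22]
  queue [42] -> pop 42, enqueue [28], visited so far: [25, 15, 27, 4, 23, 46, 22, 42]
  queue [28] -> pop 28, enqueue [none], visited so far: [25, 15, 27, 4, 23, 46, 22, 42, 28]
Result: [25, 15, 27, 4, 23, 46, 22, 42, 28]


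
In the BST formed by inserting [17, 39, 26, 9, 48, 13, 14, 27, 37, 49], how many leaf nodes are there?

Tree built from: [17, 39, 26, 9, 48, 13, 14, 27, 37, 49]
Tree (level-order array): [17, 9, 39, None, 13, 26, 48, None, 14, None, 27, None, 49, None, None, None, 37]
Rule: A leaf has 0 children.
Per-node child counts:
  node 17: 2 child(ren)
  node 9: 1 child(ren)
  node 13: 1 child(ren)
  node 14: 0 child(ren)
  node 39: 2 child(ren)
  node 26: 1 child(ren)
  node 27: 1 child(ren)
  node 37: 0 child(ren)
  node 48: 1 child(ren)
  node 49: 0 child(ren)
Matching nodes: [14, 37, 49]
Count of leaf nodes: 3


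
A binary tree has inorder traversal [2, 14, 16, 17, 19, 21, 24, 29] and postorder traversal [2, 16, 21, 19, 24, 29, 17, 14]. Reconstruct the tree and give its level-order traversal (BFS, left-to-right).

Inorder:   [2, 14, 16, 17, 19, 21, 24, 29]
Postorder: [2, 16, 21, 19, 24, 29, 17, 14]
Algorithm: postorder visits root last, so walk postorder right-to-left;
each value is the root of the current inorder slice — split it at that
value, recurse on the right subtree first, then the left.
Recursive splits:
  root=14; inorder splits into left=[2], right=[16, 17, 19, 21, 24, 29]
  root=17; inorder splits into left=[16], right=[19, 21, 24, 29]
  root=29; inorder splits into left=[19, 21, 24], right=[]
  root=24; inorder splits into left=[19, 21], right=[]
  root=19; inorder splits into left=[], right=[21]
  root=21; inorder splits into left=[], right=[]
  root=16; inorder splits into left=[], right=[]
  root=2; inorder splits into left=[], right=[]
Reconstructed level-order: [14, 2, 17, 16, 29, 24, 19, 21]


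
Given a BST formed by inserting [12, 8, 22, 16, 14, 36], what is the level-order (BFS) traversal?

Tree insertion order: [12, 8, 22, 16, 14, 36]
Tree (level-order array): [12, 8, 22, None, None, 16, 36, 14]
BFS from the root, enqueuing left then right child of each popped node:
  queue [12] -> pop 12, enqueue [8, 22], visited so far: [12]
  queue [8, 22] -> pop 8, enqueue [none], visited so far: [12, 8]
  queue [22] -> pop 22, enqueue [16, 36], visited so far: [12, 8, 22]
  queue [16, 36] -> pop 16, enqueue [14], visited so far: [12, 8, 22, 16]
  queue [36, 14] -> pop 36, enqueue [none], visited so far: [12, 8, 22, 16, 36]
  queue [14] -> pop 14, enqueue [none], visited so far: [12, 8, 22, 16, 36, 14]
Result: [12, 8, 22, 16, 36, 14]


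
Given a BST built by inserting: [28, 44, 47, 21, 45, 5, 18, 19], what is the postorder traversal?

Tree insertion order: [28, 44, 47, 21, 45, 5, 18, 19]
Tree (level-order array): [28, 21, 44, 5, None, None, 47, None, 18, 45, None, None, 19]
Postorder traversal: [19, 18, 5, 21, 45, 47, 44, 28]


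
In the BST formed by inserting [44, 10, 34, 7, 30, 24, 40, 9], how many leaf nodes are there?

Tree built from: [44, 10, 34, 7, 30, 24, 40, 9]
Tree (level-order array): [44, 10, None, 7, 34, None, 9, 30, 40, None, None, 24]
Rule: A leaf has 0 children.
Per-node child counts:
  node 44: 1 child(ren)
  node 10: 2 child(ren)
  node 7: 1 child(ren)
  node 9: 0 child(ren)
  node 34: 2 child(ren)
  node 30: 1 child(ren)
  node 24: 0 child(ren)
  node 40: 0 child(ren)
Matching nodes: [9, 24, 40]
Count of leaf nodes: 3


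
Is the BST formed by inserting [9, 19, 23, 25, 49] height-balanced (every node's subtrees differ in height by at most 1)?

Tree (level-order array): [9, None, 19, None, 23, None, 25, None, 49]
Definition: a tree is height-balanced if, at every node, |h(left) - h(right)| <= 1 (empty subtree has height -1).
Bottom-up per-node check:
  node 49: h_left=-1, h_right=-1, diff=0 [OK], height=0
  node 25: h_left=-1, h_right=0, diff=1 [OK], height=1
  node 23: h_left=-1, h_right=1, diff=2 [FAIL (|-1-1|=2 > 1)], height=2
  node 19: h_left=-1, h_right=2, diff=3 [FAIL (|-1-2|=3 > 1)], height=3
  node 9: h_left=-1, h_right=3, diff=4 [FAIL (|-1-3|=4 > 1)], height=4
Node 23 violates the condition: |-1 - 1| = 2 > 1.
Result: Not balanced


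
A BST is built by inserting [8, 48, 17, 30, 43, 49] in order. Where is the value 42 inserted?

Starting tree (level order): [8, None, 48, 17, 49, None, 30, None, None, None, 43]
Insertion path: 8 -> 48 -> 17 -> 30 -> 43
Result: insert 42 as left child of 43
Final tree (level order): [8, None, 48, 17, 49, None, 30, None, None, None, 43, 42]


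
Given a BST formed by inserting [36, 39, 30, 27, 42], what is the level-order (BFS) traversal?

Tree insertion order: [36, 39, 30, 27, 42]
Tree (level-order array): [36, 30, 39, 27, None, None, 42]
BFS from the root, enqueuing left then right child of each popped node:
  queue [36] -> pop 36, enqueue [30, 39], visited so far: [36]
  queue [30, 39] -> pop 30, enqueue [27], visited so far: [36, 30]
  queue [39, 27] -> pop 39, enqueue [42], visited so far: [36, 30, 39]
  queue [27, 42] -> pop 27, enqueue [none], visited so far: [36, 30, 39, 27]
  queue [42] -> pop 42, enqueue [none], visited so far: [36, 30, 39, 27, 42]
Result: [36, 30, 39, 27, 42]


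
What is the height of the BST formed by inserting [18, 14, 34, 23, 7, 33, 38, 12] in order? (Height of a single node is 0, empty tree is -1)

Insertion order: [18, 14, 34, 23, 7, 33, 38, 12]
Tree (level-order array): [18, 14, 34, 7, None, 23, 38, None, 12, None, 33]
Compute height bottom-up (empty subtree = -1):
  height(12) = 1 + max(-1, -1) = 0
  height(7) = 1 + max(-1, 0) = 1
  height(14) = 1 + max(1, -1) = 2
  height(33) = 1 + max(-1, -1) = 0
  height(23) = 1 + max(-1, 0) = 1
  height(38) = 1 + max(-1, -1) = 0
  height(34) = 1 + max(1, 0) = 2
  height(18) = 1 + max(2, 2) = 3
Height = 3


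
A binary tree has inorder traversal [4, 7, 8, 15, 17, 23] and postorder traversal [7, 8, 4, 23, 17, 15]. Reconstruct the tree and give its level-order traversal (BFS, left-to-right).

Inorder:   [4, 7, 8, 15, 17, 23]
Postorder: [7, 8, 4, 23, 17, 15]
Algorithm: postorder visits root last, so walk postorder right-to-left;
each value is the root of the current inorder slice — split it at that
value, recurse on the right subtree first, then the left.
Recursive splits:
  root=15; inorder splits into left=[4, 7, 8], right=[17, 23]
  root=17; inorder splits into left=[], right=[23]
  root=23; inorder splits into left=[], right=[]
  root=4; inorder splits into left=[], right=[7, 8]
  root=8; inorder splits into left=[7], right=[]
  root=7; inorder splits into left=[], right=[]
Reconstructed level-order: [15, 4, 17, 8, 23, 7]


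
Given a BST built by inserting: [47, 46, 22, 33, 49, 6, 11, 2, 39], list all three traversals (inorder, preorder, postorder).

Tree insertion order: [47, 46, 22, 33, 49, 6, 11, 2, 39]
Tree (level-order array): [47, 46, 49, 22, None, None, None, 6, 33, 2, 11, None, 39]
Inorder (L, root, R): [2, 6, 11, 22, 33, 39, 46, 47, 49]
Preorder (root, L, R): [47, 46, 22, 6, 2, 11, 33, 39, 49]
Postorder (L, R, root): [2, 11, 6, 39, 33, 22, 46, 49, 47]


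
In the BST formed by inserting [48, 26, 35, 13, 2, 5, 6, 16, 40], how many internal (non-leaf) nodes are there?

Tree built from: [48, 26, 35, 13, 2, 5, 6, 16, 40]
Tree (level-order array): [48, 26, None, 13, 35, 2, 16, None, 40, None, 5, None, None, None, None, None, 6]
Rule: An internal node has at least one child.
Per-node child counts:
  node 48: 1 child(ren)
  node 26: 2 child(ren)
  node 13: 2 child(ren)
  node 2: 1 child(ren)
  node 5: 1 child(ren)
  node 6: 0 child(ren)
  node 16: 0 child(ren)
  node 35: 1 child(ren)
  node 40: 0 child(ren)
Matching nodes: [48, 26, 13, 2, 5, 35]
Count of internal (non-leaf) nodes: 6


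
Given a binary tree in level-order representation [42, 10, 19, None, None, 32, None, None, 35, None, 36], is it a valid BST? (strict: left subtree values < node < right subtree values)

Level-order array: [42, 10, 19, None, None, 32, None, None, 35, None, 36]
Validate using subtree bounds (lo, hi): at each node, require lo < value < hi,
then recurse left with hi=value and right with lo=value.
Preorder trace (stopping at first violation):
  at node 42 with bounds (-inf, +inf): OK
  at node 10 with bounds (-inf, 42): OK
  at node 19 with bounds (42, +inf): VIOLATION
Node 19 violates its bound: not (42 < 19 < +inf).
Result: Not a valid BST


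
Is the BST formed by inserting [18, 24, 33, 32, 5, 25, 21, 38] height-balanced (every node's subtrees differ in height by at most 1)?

Tree (level-order array): [18, 5, 24, None, None, 21, 33, None, None, 32, 38, 25]
Definition: a tree is height-balanced if, at every node, |h(left) - h(right)| <= 1 (empty subtree has height -1).
Bottom-up per-node check:
  node 5: h_left=-1, h_right=-1, diff=0 [OK], height=0
  node 21: h_left=-1, h_right=-1, diff=0 [OK], height=0
  node 25: h_left=-1, h_right=-1, diff=0 [OK], height=0
  node 32: h_left=0, h_right=-1, diff=1 [OK], height=1
  node 38: h_left=-1, h_right=-1, diff=0 [OK], height=0
  node 33: h_left=1, h_right=0, diff=1 [OK], height=2
  node 24: h_left=0, h_right=2, diff=2 [FAIL (|0-2|=2 > 1)], height=3
  node 18: h_left=0, h_right=3, diff=3 [FAIL (|0-3|=3 > 1)], height=4
Node 24 violates the condition: |0 - 2| = 2 > 1.
Result: Not balanced


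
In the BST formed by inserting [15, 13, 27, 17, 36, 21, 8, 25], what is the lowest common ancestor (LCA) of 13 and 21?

Tree insertion order: [15, 13, 27, 17, 36, 21, 8, 25]
Tree (level-order array): [15, 13, 27, 8, None, 17, 36, None, None, None, 21, None, None, None, 25]
In a BST, the LCA of p=13, q=21 is the first node v on the
root-to-leaf path with p <= v <= q (go left if both < v, right if both > v).
Walk from root:
  at 15: 13 <= 15 <= 21, this is the LCA
LCA = 15


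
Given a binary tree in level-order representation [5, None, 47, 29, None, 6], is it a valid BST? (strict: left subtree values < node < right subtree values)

Level-order array: [5, None, 47, 29, None, 6]
Validate using subtree bounds (lo, hi): at each node, require lo < value < hi,
then recurse left with hi=value and right with lo=value.
Preorder trace (stopping at first violation):
  at node 5 with bounds (-inf, +inf): OK
  at node 47 with bounds (5, +inf): OK
  at node 29 with bounds (5, 47): OK
  at node 6 with bounds (5, 29): OK
No violation found at any node.
Result: Valid BST


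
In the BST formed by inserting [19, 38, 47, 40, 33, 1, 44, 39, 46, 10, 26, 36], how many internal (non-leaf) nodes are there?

Tree built from: [19, 38, 47, 40, 33, 1, 44, 39, 46, 10, 26, 36]
Tree (level-order array): [19, 1, 38, None, 10, 33, 47, None, None, 26, 36, 40, None, None, None, None, None, 39, 44, None, None, None, 46]
Rule: An internal node has at least one child.
Per-node child counts:
  node 19: 2 child(ren)
  node 1: 1 child(ren)
  node 10: 0 child(ren)
  node 38: 2 child(ren)
  node 33: 2 child(ren)
  node 26: 0 child(ren)
  node 36: 0 child(ren)
  node 47: 1 child(ren)
  node 40: 2 child(ren)
  node 39: 0 child(ren)
  node 44: 1 child(ren)
  node 46: 0 child(ren)
Matching nodes: [19, 1, 38, 33, 47, 40, 44]
Count of internal (non-leaf) nodes: 7


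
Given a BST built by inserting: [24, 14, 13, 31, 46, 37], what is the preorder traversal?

Tree insertion order: [24, 14, 13, 31, 46, 37]
Tree (level-order array): [24, 14, 31, 13, None, None, 46, None, None, 37]
Preorder traversal: [24, 14, 13, 31, 46, 37]


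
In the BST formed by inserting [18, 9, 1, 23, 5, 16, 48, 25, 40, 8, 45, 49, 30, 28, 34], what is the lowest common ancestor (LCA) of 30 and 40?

Tree insertion order: [18, 9, 1, 23, 5, 16, 48, 25, 40, 8, 45, 49, 30, 28, 34]
Tree (level-order array): [18, 9, 23, 1, 16, None, 48, None, 5, None, None, 25, 49, None, 8, None, 40, None, None, None, None, 30, 45, 28, 34]
In a BST, the LCA of p=30, q=40 is the first node v on the
root-to-leaf path with p <= v <= q (go left if both < v, right if both > v).
Walk from root:
  at 18: both 30 and 40 > 18, go right
  at 23: both 30 and 40 > 23, go right
  at 48: both 30 and 40 < 48, go left
  at 25: both 30 and 40 > 25, go right
  at 40: 30 <= 40 <= 40, this is the LCA
LCA = 40


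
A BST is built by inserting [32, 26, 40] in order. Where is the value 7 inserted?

Starting tree (level order): [32, 26, 40]
Insertion path: 32 -> 26
Result: insert 7 as left child of 26
Final tree (level order): [32, 26, 40, 7]


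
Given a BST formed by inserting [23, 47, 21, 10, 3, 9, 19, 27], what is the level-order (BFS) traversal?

Tree insertion order: [23, 47, 21, 10, 3, 9, 19, 27]
Tree (level-order array): [23, 21, 47, 10, None, 27, None, 3, 19, None, None, None, 9]
BFS from the root, enqueuing left then right child of each popped node:
  queue [23] -> pop 23, enqueue [21, 47], visited so far: [23]
  queue [21, 47] -> pop 21, enqueue [10], visited so far: [23, 21]
  queue [47, 10] -> pop 47, enqueue [27], visited so far: [23, 21, 47]
  queue [10, 27] -> pop 10, enqueue [3, 19], visited so far: [23, 21, 47, 10]
  queue [27, 3, 19] -> pop 27, enqueue [none], visited so far: [23, 21, 47, 10, 27]
  queue [3, 19] -> pop 3, enqueue [9], visited so far: [23, 21, 47, 10, 27, 3]
  queue [19, 9] -> pop 19, enqueue [none], visited so far: [23, 21, 47, 10, 27, 3, 19]
  queue [9] -> pop 9, enqueue [none], visited so far: [23, 21, 47, 10, 27, 3, 19, 9]
Result: [23, 21, 47, 10, 27, 3, 19, 9]


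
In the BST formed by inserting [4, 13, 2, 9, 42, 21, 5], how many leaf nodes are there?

Tree built from: [4, 13, 2, 9, 42, 21, 5]
Tree (level-order array): [4, 2, 13, None, None, 9, 42, 5, None, 21]
Rule: A leaf has 0 children.
Per-node child counts:
  node 4: 2 child(ren)
  node 2: 0 child(ren)
  node 13: 2 child(ren)
  node 9: 1 child(ren)
  node 5: 0 child(ren)
  node 42: 1 child(ren)
  node 21: 0 child(ren)
Matching nodes: [2, 5, 21]
Count of leaf nodes: 3


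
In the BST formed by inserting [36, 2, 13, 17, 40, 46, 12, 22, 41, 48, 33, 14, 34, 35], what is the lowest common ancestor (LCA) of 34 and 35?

Tree insertion order: [36, 2, 13, 17, 40, 46, 12, 22, 41, 48, 33, 14, 34, 35]
Tree (level-order array): [36, 2, 40, None, 13, None, 46, 12, 17, 41, 48, None, None, 14, 22, None, None, None, None, None, None, None, 33, None, 34, None, 35]
In a BST, the LCA of p=34, q=35 is the first node v on the
root-to-leaf path with p <= v <= q (go left if both < v, right if both > v).
Walk from root:
  at 36: both 34 and 35 < 36, go left
  at 2: both 34 and 35 > 2, go right
  at 13: both 34 and 35 > 13, go right
  at 17: both 34 and 35 > 17, go right
  at 22: both 34 and 35 > 22, go right
  at 33: both 34 and 35 > 33, go right
  at 34: 34 <= 34 <= 35, this is the LCA
LCA = 34


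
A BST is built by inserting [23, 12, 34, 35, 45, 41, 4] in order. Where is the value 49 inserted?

Starting tree (level order): [23, 12, 34, 4, None, None, 35, None, None, None, 45, 41]
Insertion path: 23 -> 34 -> 35 -> 45
Result: insert 49 as right child of 45
Final tree (level order): [23, 12, 34, 4, None, None, 35, None, None, None, 45, 41, 49]


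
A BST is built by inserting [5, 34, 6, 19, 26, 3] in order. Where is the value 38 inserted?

Starting tree (level order): [5, 3, 34, None, None, 6, None, None, 19, None, 26]
Insertion path: 5 -> 34
Result: insert 38 as right child of 34
Final tree (level order): [5, 3, 34, None, None, 6, 38, None, 19, None, None, None, 26]


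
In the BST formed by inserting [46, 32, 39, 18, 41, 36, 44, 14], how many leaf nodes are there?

Tree built from: [46, 32, 39, 18, 41, 36, 44, 14]
Tree (level-order array): [46, 32, None, 18, 39, 14, None, 36, 41, None, None, None, None, None, 44]
Rule: A leaf has 0 children.
Per-node child counts:
  node 46: 1 child(ren)
  node 32: 2 child(ren)
  node 18: 1 child(ren)
  node 14: 0 child(ren)
  node 39: 2 child(ren)
  node 36: 0 child(ren)
  node 41: 1 child(ren)
  node 44: 0 child(ren)
Matching nodes: [14, 36, 44]
Count of leaf nodes: 3


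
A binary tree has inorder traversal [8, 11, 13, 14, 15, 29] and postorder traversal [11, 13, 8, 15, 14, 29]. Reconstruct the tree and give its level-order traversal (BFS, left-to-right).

Inorder:   [8, 11, 13, 14, 15, 29]
Postorder: [11, 13, 8, 15, 14, 29]
Algorithm: postorder visits root last, so walk postorder right-to-left;
each value is the root of the current inorder slice — split it at that
value, recurse on the right subtree first, then the left.
Recursive splits:
  root=29; inorder splits into left=[8, 11, 13, 14, 15], right=[]
  root=14; inorder splits into left=[8, 11, 13], right=[15]
  root=15; inorder splits into left=[], right=[]
  root=8; inorder splits into left=[], right=[11, 13]
  root=13; inorder splits into left=[11], right=[]
  root=11; inorder splits into left=[], right=[]
Reconstructed level-order: [29, 14, 8, 15, 13, 11]


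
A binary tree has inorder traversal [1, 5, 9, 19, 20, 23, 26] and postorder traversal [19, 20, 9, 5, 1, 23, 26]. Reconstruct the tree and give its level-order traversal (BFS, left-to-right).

Inorder:   [1, 5, 9, 19, 20, 23, 26]
Postorder: [19, 20, 9, 5, 1, 23, 26]
Algorithm: postorder visits root last, so walk postorder right-to-left;
each value is the root of the current inorder slice — split it at that
value, recurse on the right subtree first, then the left.
Recursive splits:
  root=26; inorder splits into left=[1, 5, 9, 19, 20, 23], right=[]
  root=23; inorder splits into left=[1, 5, 9, 19, 20], right=[]
  root=1; inorder splits into left=[], right=[5, 9, 19, 20]
  root=5; inorder splits into left=[], right=[9, 19, 20]
  root=9; inorder splits into left=[], right=[19, 20]
  root=20; inorder splits into left=[19], right=[]
  root=19; inorder splits into left=[], right=[]
Reconstructed level-order: [26, 23, 1, 5, 9, 20, 19]


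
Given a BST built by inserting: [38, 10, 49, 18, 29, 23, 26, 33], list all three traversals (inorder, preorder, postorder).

Tree insertion order: [38, 10, 49, 18, 29, 23, 26, 33]
Tree (level-order array): [38, 10, 49, None, 18, None, None, None, 29, 23, 33, None, 26]
Inorder (L, root, R): [10, 18, 23, 26, 29, 33, 38, 49]
Preorder (root, L, R): [38, 10, 18, 29, 23, 26, 33, 49]
Postorder (L, R, root): [26, 23, 33, 29, 18, 10, 49, 38]


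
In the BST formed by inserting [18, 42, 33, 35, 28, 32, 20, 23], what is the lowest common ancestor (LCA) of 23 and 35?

Tree insertion order: [18, 42, 33, 35, 28, 32, 20, 23]
Tree (level-order array): [18, None, 42, 33, None, 28, 35, 20, 32, None, None, None, 23]
In a BST, the LCA of p=23, q=35 is the first node v on the
root-to-leaf path with p <= v <= q (go left if both < v, right if both > v).
Walk from root:
  at 18: both 23 and 35 > 18, go right
  at 42: both 23 and 35 < 42, go left
  at 33: 23 <= 33 <= 35, this is the LCA
LCA = 33


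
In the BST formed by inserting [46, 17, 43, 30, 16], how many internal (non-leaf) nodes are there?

Tree built from: [46, 17, 43, 30, 16]
Tree (level-order array): [46, 17, None, 16, 43, None, None, 30]
Rule: An internal node has at least one child.
Per-node child counts:
  node 46: 1 child(ren)
  node 17: 2 child(ren)
  node 16: 0 child(ren)
  node 43: 1 child(ren)
  node 30: 0 child(ren)
Matching nodes: [46, 17, 43]
Count of internal (non-leaf) nodes: 3


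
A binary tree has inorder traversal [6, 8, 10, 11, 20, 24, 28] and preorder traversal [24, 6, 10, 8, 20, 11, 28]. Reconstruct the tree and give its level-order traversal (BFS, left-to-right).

Inorder:  [6, 8, 10, 11, 20, 24, 28]
Preorder: [24, 6, 10, 8, 20, 11, 28]
Algorithm: preorder visits root first, so consume preorder in order;
for each root, split the current inorder slice at that value into
left-subtree inorder and right-subtree inorder, then recurse.
Recursive splits:
  root=24; inorder splits into left=[6, 8, 10, 11, 20], right=[28]
  root=6; inorder splits into left=[], right=[8, 10, 11, 20]
  root=10; inorder splits into left=[8], right=[11, 20]
  root=8; inorder splits into left=[], right=[]
  root=20; inorder splits into left=[11], right=[]
  root=11; inorder splits into left=[], right=[]
  root=28; inorder splits into left=[], right=[]
Reconstructed level-order: [24, 6, 28, 10, 8, 20, 11]


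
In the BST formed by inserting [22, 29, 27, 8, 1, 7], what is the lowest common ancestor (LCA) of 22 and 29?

Tree insertion order: [22, 29, 27, 8, 1, 7]
Tree (level-order array): [22, 8, 29, 1, None, 27, None, None, 7]
In a BST, the LCA of p=22, q=29 is the first node v on the
root-to-leaf path with p <= v <= q (go left if both < v, right if both > v).
Walk from root:
  at 22: 22 <= 22 <= 29, this is the LCA
LCA = 22


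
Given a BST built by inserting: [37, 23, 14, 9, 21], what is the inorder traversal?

Tree insertion order: [37, 23, 14, 9, 21]
Tree (level-order array): [37, 23, None, 14, None, 9, 21]
Inorder traversal: [9, 14, 21, 23, 37]


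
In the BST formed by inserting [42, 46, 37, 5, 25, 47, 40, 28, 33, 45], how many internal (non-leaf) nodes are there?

Tree built from: [42, 46, 37, 5, 25, 47, 40, 28, 33, 45]
Tree (level-order array): [42, 37, 46, 5, 40, 45, 47, None, 25, None, None, None, None, None, None, None, 28, None, 33]
Rule: An internal node has at least one child.
Per-node child counts:
  node 42: 2 child(ren)
  node 37: 2 child(ren)
  node 5: 1 child(ren)
  node 25: 1 child(ren)
  node 28: 1 child(ren)
  node 33: 0 child(ren)
  node 40: 0 child(ren)
  node 46: 2 child(ren)
  node 45: 0 child(ren)
  node 47: 0 child(ren)
Matching nodes: [42, 37, 5, 25, 28, 46]
Count of internal (non-leaf) nodes: 6


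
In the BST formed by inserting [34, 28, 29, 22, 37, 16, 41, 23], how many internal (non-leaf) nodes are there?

Tree built from: [34, 28, 29, 22, 37, 16, 41, 23]
Tree (level-order array): [34, 28, 37, 22, 29, None, 41, 16, 23]
Rule: An internal node has at least one child.
Per-node child counts:
  node 34: 2 child(ren)
  node 28: 2 child(ren)
  node 22: 2 child(ren)
  node 16: 0 child(ren)
  node 23: 0 child(ren)
  node 29: 0 child(ren)
  node 37: 1 child(ren)
  node 41: 0 child(ren)
Matching nodes: [34, 28, 22, 37]
Count of internal (non-leaf) nodes: 4


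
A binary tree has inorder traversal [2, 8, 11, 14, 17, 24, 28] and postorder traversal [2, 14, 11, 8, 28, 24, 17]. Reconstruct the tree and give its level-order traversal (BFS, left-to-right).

Inorder:   [2, 8, 11, 14, 17, 24, 28]
Postorder: [2, 14, 11, 8, 28, 24, 17]
Algorithm: postorder visits root last, so walk postorder right-to-left;
each value is the root of the current inorder slice — split it at that
value, recurse on the right subtree first, then the left.
Recursive splits:
  root=17; inorder splits into left=[2, 8, 11, 14], right=[24, 28]
  root=24; inorder splits into left=[], right=[28]
  root=28; inorder splits into left=[], right=[]
  root=8; inorder splits into left=[2], right=[11, 14]
  root=11; inorder splits into left=[], right=[14]
  root=14; inorder splits into left=[], right=[]
  root=2; inorder splits into left=[], right=[]
Reconstructed level-order: [17, 8, 24, 2, 11, 28, 14]


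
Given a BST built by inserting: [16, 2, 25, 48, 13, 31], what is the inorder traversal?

Tree insertion order: [16, 2, 25, 48, 13, 31]
Tree (level-order array): [16, 2, 25, None, 13, None, 48, None, None, 31]
Inorder traversal: [2, 13, 16, 25, 31, 48]


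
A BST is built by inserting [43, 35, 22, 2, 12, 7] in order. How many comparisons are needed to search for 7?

Search path for 7: 43 -> 35 -> 22 -> 2 -> 12 -> 7
Found: True
Comparisons: 6


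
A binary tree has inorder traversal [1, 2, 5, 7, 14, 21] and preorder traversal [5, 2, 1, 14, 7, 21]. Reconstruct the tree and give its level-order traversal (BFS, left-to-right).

Inorder:  [1, 2, 5, 7, 14, 21]
Preorder: [5, 2, 1, 14, 7, 21]
Algorithm: preorder visits root first, so consume preorder in order;
for each root, split the current inorder slice at that value into
left-subtree inorder and right-subtree inorder, then recurse.
Recursive splits:
  root=5; inorder splits into left=[1, 2], right=[7, 14, 21]
  root=2; inorder splits into left=[1], right=[]
  root=1; inorder splits into left=[], right=[]
  root=14; inorder splits into left=[7], right=[21]
  root=7; inorder splits into left=[], right=[]
  root=21; inorder splits into left=[], right=[]
Reconstructed level-order: [5, 2, 14, 1, 7, 21]


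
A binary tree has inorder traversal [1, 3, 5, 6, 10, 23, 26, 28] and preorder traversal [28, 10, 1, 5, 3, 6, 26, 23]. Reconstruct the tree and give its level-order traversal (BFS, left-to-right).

Inorder:  [1, 3, 5, 6, 10, 23, 26, 28]
Preorder: [28, 10, 1, 5, 3, 6, 26, 23]
Algorithm: preorder visits root first, so consume preorder in order;
for each root, split the current inorder slice at that value into
left-subtree inorder and right-subtree inorder, then recurse.
Recursive splits:
  root=28; inorder splits into left=[1, 3, 5, 6, 10, 23, 26], right=[]
  root=10; inorder splits into left=[1, 3, 5, 6], right=[23, 26]
  root=1; inorder splits into left=[], right=[3, 5, 6]
  root=5; inorder splits into left=[3], right=[6]
  root=3; inorder splits into left=[], right=[]
  root=6; inorder splits into left=[], right=[]
  root=26; inorder splits into left=[23], right=[]
  root=23; inorder splits into left=[], right=[]
Reconstructed level-order: [28, 10, 1, 26, 5, 23, 3, 6]


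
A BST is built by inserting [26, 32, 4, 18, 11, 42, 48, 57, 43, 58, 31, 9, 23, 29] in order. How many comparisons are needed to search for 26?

Search path for 26: 26
Found: True
Comparisons: 1


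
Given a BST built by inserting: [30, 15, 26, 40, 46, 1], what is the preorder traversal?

Tree insertion order: [30, 15, 26, 40, 46, 1]
Tree (level-order array): [30, 15, 40, 1, 26, None, 46]
Preorder traversal: [30, 15, 1, 26, 40, 46]


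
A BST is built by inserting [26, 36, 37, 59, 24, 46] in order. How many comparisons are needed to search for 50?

Search path for 50: 26 -> 36 -> 37 -> 59 -> 46
Found: False
Comparisons: 5


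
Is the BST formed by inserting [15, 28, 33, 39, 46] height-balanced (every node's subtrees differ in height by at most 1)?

Tree (level-order array): [15, None, 28, None, 33, None, 39, None, 46]
Definition: a tree is height-balanced if, at every node, |h(left) - h(right)| <= 1 (empty subtree has height -1).
Bottom-up per-node check:
  node 46: h_left=-1, h_right=-1, diff=0 [OK], height=0
  node 39: h_left=-1, h_right=0, diff=1 [OK], height=1
  node 33: h_left=-1, h_right=1, diff=2 [FAIL (|-1-1|=2 > 1)], height=2
  node 28: h_left=-1, h_right=2, diff=3 [FAIL (|-1-2|=3 > 1)], height=3
  node 15: h_left=-1, h_right=3, diff=4 [FAIL (|-1-3|=4 > 1)], height=4
Node 33 violates the condition: |-1 - 1| = 2 > 1.
Result: Not balanced


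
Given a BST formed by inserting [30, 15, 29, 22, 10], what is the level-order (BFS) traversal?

Tree insertion order: [30, 15, 29, 22, 10]
Tree (level-order array): [30, 15, None, 10, 29, None, None, 22]
BFS from the root, enqueuing left then right child of each popped node:
  queue [30] -> pop 30, enqueue [15], visited so far: [30]
  queue [15] -> pop 15, enqueue [10, 29], visited so far: [30, 15]
  queue [10, 29] -> pop 10, enqueue [none], visited so far: [30, 15, 10]
  queue [29] -> pop 29, enqueue [22], visited so far: [30, 15, 10, 29]
  queue [22] -> pop 22, enqueue [none], visited so far: [30, 15, 10, 29, 22]
Result: [30, 15, 10, 29, 22]


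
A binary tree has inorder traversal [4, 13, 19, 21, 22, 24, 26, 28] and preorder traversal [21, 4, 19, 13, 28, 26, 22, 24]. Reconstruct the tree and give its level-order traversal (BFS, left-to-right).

Inorder:  [4, 13, 19, 21, 22, 24, 26, 28]
Preorder: [21, 4, 19, 13, 28, 26, 22, 24]
Algorithm: preorder visits root first, so consume preorder in order;
for each root, split the current inorder slice at that value into
left-subtree inorder and right-subtree inorder, then recurse.
Recursive splits:
  root=21; inorder splits into left=[4, 13, 19], right=[22, 24, 26, 28]
  root=4; inorder splits into left=[], right=[13, 19]
  root=19; inorder splits into left=[13], right=[]
  root=13; inorder splits into left=[], right=[]
  root=28; inorder splits into left=[22, 24, 26], right=[]
  root=26; inorder splits into left=[22, 24], right=[]
  root=22; inorder splits into left=[], right=[24]
  root=24; inorder splits into left=[], right=[]
Reconstructed level-order: [21, 4, 28, 19, 26, 13, 22, 24]


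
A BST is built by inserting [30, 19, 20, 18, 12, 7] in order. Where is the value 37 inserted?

Starting tree (level order): [30, 19, None, 18, 20, 12, None, None, None, 7]
Insertion path: 30
Result: insert 37 as right child of 30
Final tree (level order): [30, 19, 37, 18, 20, None, None, 12, None, None, None, 7]


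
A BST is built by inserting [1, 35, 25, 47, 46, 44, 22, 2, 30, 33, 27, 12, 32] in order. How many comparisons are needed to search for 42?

Search path for 42: 1 -> 35 -> 47 -> 46 -> 44
Found: False
Comparisons: 5


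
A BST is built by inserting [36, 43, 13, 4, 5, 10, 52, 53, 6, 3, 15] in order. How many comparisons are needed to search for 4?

Search path for 4: 36 -> 13 -> 4
Found: True
Comparisons: 3


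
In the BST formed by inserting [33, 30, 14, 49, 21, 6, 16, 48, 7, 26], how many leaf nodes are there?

Tree built from: [33, 30, 14, 49, 21, 6, 16, 48, 7, 26]
Tree (level-order array): [33, 30, 49, 14, None, 48, None, 6, 21, None, None, None, 7, 16, 26]
Rule: A leaf has 0 children.
Per-node child counts:
  node 33: 2 child(ren)
  node 30: 1 child(ren)
  node 14: 2 child(ren)
  node 6: 1 child(ren)
  node 7: 0 child(ren)
  node 21: 2 child(ren)
  node 16: 0 child(ren)
  node 26: 0 child(ren)
  node 49: 1 child(ren)
  node 48: 0 child(ren)
Matching nodes: [7, 16, 26, 48]
Count of leaf nodes: 4


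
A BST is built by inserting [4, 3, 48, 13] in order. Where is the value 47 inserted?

Starting tree (level order): [4, 3, 48, None, None, 13]
Insertion path: 4 -> 48 -> 13
Result: insert 47 as right child of 13
Final tree (level order): [4, 3, 48, None, None, 13, None, None, 47]


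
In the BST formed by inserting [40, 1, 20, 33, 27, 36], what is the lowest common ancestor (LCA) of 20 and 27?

Tree insertion order: [40, 1, 20, 33, 27, 36]
Tree (level-order array): [40, 1, None, None, 20, None, 33, 27, 36]
In a BST, the LCA of p=20, q=27 is the first node v on the
root-to-leaf path with p <= v <= q (go left if both < v, right if both > v).
Walk from root:
  at 40: both 20 and 27 < 40, go left
  at 1: both 20 and 27 > 1, go right
  at 20: 20 <= 20 <= 27, this is the LCA
LCA = 20


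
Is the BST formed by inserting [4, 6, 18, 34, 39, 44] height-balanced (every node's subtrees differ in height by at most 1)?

Tree (level-order array): [4, None, 6, None, 18, None, 34, None, 39, None, 44]
Definition: a tree is height-balanced if, at every node, |h(left) - h(right)| <= 1 (empty subtree has height -1).
Bottom-up per-node check:
  node 44: h_left=-1, h_right=-1, diff=0 [OK], height=0
  node 39: h_left=-1, h_right=0, diff=1 [OK], height=1
  node 34: h_left=-1, h_right=1, diff=2 [FAIL (|-1-1|=2 > 1)], height=2
  node 18: h_left=-1, h_right=2, diff=3 [FAIL (|-1-2|=3 > 1)], height=3
  node 6: h_left=-1, h_right=3, diff=4 [FAIL (|-1-3|=4 > 1)], height=4
  node 4: h_left=-1, h_right=4, diff=5 [FAIL (|-1-4|=5 > 1)], height=5
Node 34 violates the condition: |-1 - 1| = 2 > 1.
Result: Not balanced


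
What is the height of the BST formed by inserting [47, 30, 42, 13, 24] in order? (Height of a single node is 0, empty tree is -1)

Insertion order: [47, 30, 42, 13, 24]
Tree (level-order array): [47, 30, None, 13, 42, None, 24]
Compute height bottom-up (empty subtree = -1):
  height(24) = 1 + max(-1, -1) = 0
  height(13) = 1 + max(-1, 0) = 1
  height(42) = 1 + max(-1, -1) = 0
  height(30) = 1 + max(1, 0) = 2
  height(47) = 1 + max(2, -1) = 3
Height = 3


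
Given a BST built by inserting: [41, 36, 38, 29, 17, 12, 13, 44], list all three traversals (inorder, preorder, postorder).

Tree insertion order: [41, 36, 38, 29, 17, 12, 13, 44]
Tree (level-order array): [41, 36, 44, 29, 38, None, None, 17, None, None, None, 12, None, None, 13]
Inorder (L, root, R): [12, 13, 17, 29, 36, 38, 41, 44]
Preorder (root, L, R): [41, 36, 29, 17, 12, 13, 38, 44]
Postorder (L, R, root): [13, 12, 17, 29, 38, 36, 44, 41]


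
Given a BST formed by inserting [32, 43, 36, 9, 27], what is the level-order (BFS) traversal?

Tree insertion order: [32, 43, 36, 9, 27]
Tree (level-order array): [32, 9, 43, None, 27, 36]
BFS from the root, enqueuing left then right child of each popped node:
  queue [32] -> pop 32, enqueue [9, 43], visited so far: [32]
  queue [9, 43] -> pop 9, enqueue [27], visited so far: [32, 9]
  queue [43, 27] -> pop 43, enqueue [36], visited so far: [32, 9, 43]
  queue [27, 36] -> pop 27, enqueue [none], visited so far: [32, 9, 43, 27]
  queue [36] -> pop 36, enqueue [none], visited so far: [32, 9, 43, 27, 36]
Result: [32, 9, 43, 27, 36]


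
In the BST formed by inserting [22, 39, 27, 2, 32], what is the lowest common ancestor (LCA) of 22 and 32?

Tree insertion order: [22, 39, 27, 2, 32]
Tree (level-order array): [22, 2, 39, None, None, 27, None, None, 32]
In a BST, the LCA of p=22, q=32 is the first node v on the
root-to-leaf path with p <= v <= q (go left if both < v, right if both > v).
Walk from root:
  at 22: 22 <= 22 <= 32, this is the LCA
LCA = 22


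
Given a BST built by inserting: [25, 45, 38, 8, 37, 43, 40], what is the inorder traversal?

Tree insertion order: [25, 45, 38, 8, 37, 43, 40]
Tree (level-order array): [25, 8, 45, None, None, 38, None, 37, 43, None, None, 40]
Inorder traversal: [8, 25, 37, 38, 40, 43, 45]


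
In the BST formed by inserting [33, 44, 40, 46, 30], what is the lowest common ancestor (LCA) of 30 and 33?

Tree insertion order: [33, 44, 40, 46, 30]
Tree (level-order array): [33, 30, 44, None, None, 40, 46]
In a BST, the LCA of p=30, q=33 is the first node v on the
root-to-leaf path with p <= v <= q (go left if both < v, right if both > v).
Walk from root:
  at 33: 30 <= 33 <= 33, this is the LCA
LCA = 33


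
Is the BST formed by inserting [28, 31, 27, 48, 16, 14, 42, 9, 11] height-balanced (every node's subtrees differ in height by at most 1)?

Tree (level-order array): [28, 27, 31, 16, None, None, 48, 14, None, 42, None, 9, None, None, None, None, 11]
Definition: a tree is height-balanced if, at every node, |h(left) - h(right)| <= 1 (empty subtree has height -1).
Bottom-up per-node check:
  node 11: h_left=-1, h_right=-1, diff=0 [OK], height=0
  node 9: h_left=-1, h_right=0, diff=1 [OK], height=1
  node 14: h_left=1, h_right=-1, diff=2 [FAIL (|1--1|=2 > 1)], height=2
  node 16: h_left=2, h_right=-1, diff=3 [FAIL (|2--1|=3 > 1)], height=3
  node 27: h_left=3, h_right=-1, diff=4 [FAIL (|3--1|=4 > 1)], height=4
  node 42: h_left=-1, h_right=-1, diff=0 [OK], height=0
  node 48: h_left=0, h_right=-1, diff=1 [OK], height=1
  node 31: h_left=-1, h_right=1, diff=2 [FAIL (|-1-1|=2 > 1)], height=2
  node 28: h_left=4, h_right=2, diff=2 [FAIL (|4-2|=2 > 1)], height=5
Node 14 violates the condition: |1 - -1| = 2 > 1.
Result: Not balanced


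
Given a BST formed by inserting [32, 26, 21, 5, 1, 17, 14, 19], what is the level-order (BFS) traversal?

Tree insertion order: [32, 26, 21, 5, 1, 17, 14, 19]
Tree (level-order array): [32, 26, None, 21, None, 5, None, 1, 17, None, None, 14, 19]
BFS from the root, enqueuing left then right child of each popped node:
  queue [32] -> pop 32, enqueue [26], visited so far: [32]
  queue [26] -> pop 26, enqueue [21], visited so far: [32, 26]
  queue [21] -> pop 21, enqueue [5], visited so far: [32, 26, 21]
  queue [5] -> pop 5, enqueue [1, 17], visited so far: [32, 26, 21, 5]
  queue [1, 17] -> pop 1, enqueue [none], visited so far: [32, 26, 21, 5, 1]
  queue [17] -> pop 17, enqueue [14, 19], visited so far: [32, 26, 21, 5, 1, 17]
  queue [14, 19] -> pop 14, enqueue [none], visited so far: [32, 26, 21, 5, 1, 17, 14]
  queue [19] -> pop 19, enqueue [none], visited so far: [32, 26, 21, 5, 1, 17, 14, 19]
Result: [32, 26, 21, 5, 1, 17, 14, 19]


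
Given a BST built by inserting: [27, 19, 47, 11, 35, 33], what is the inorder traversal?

Tree insertion order: [27, 19, 47, 11, 35, 33]
Tree (level-order array): [27, 19, 47, 11, None, 35, None, None, None, 33]
Inorder traversal: [11, 19, 27, 33, 35, 47]


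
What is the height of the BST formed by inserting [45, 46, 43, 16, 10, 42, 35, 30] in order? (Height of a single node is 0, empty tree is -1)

Insertion order: [45, 46, 43, 16, 10, 42, 35, 30]
Tree (level-order array): [45, 43, 46, 16, None, None, None, 10, 42, None, None, 35, None, 30]
Compute height bottom-up (empty subtree = -1):
  height(10) = 1 + max(-1, -1) = 0
  height(30) = 1 + max(-1, -1) = 0
  height(35) = 1 + max(0, -1) = 1
  height(42) = 1 + max(1, -1) = 2
  height(16) = 1 + max(0, 2) = 3
  height(43) = 1 + max(3, -1) = 4
  height(46) = 1 + max(-1, -1) = 0
  height(45) = 1 + max(4, 0) = 5
Height = 5


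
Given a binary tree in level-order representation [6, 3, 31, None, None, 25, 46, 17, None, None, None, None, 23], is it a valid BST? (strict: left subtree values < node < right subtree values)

Level-order array: [6, 3, 31, None, None, 25, 46, 17, None, None, None, None, 23]
Validate using subtree bounds (lo, hi): at each node, require lo < value < hi,
then recurse left with hi=value and right with lo=value.
Preorder trace (stopping at first violation):
  at node 6 with bounds (-inf, +inf): OK
  at node 3 with bounds (-inf, 6): OK
  at node 31 with bounds (6, +inf): OK
  at node 25 with bounds (6, 31): OK
  at node 17 with bounds (6, 25): OK
  at node 23 with bounds (17, 25): OK
  at node 46 with bounds (31, +inf): OK
No violation found at any node.
Result: Valid BST
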